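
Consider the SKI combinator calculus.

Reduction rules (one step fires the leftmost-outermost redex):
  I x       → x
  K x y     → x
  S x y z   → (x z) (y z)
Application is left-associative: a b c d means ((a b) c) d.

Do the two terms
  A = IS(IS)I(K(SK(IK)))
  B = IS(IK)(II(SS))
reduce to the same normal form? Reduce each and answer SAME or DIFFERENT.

Term A:
  start: IS(IS)I(K(SK(IK)))
  [1] S(IS)I(K(SK(IK)))
  [2] IS(K(SK(IK)))(I(K(SK(IK))))
  [3] S(K(SK(IK)))(I(K(SK(IK))))
  [4] S(K(SKK))(I(K(SK(IK))))
  [5] S(K(SKK))(K(SK(IK)))
  [6] S(K(SKK))(K(SKK))

Term B:
  start: IS(IK)(II(SS))
  [1] S(IK)(II(SS))
  [2] SK(II(SS))
  [3] SK(I(SS))
  [4] SK(SS)

Answer: DIFFERENT — A ⇓ S(K(SKK))(K(SKK)), B ⇓ SK(SS)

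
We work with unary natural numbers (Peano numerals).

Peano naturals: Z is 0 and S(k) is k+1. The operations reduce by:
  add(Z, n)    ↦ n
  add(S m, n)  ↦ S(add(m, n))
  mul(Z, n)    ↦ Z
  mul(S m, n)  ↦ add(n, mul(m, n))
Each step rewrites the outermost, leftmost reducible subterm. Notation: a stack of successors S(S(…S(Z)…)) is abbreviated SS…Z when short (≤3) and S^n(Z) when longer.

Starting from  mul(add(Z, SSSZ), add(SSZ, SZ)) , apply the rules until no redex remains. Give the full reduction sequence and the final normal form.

Answer: normal form = S^9(Z)  (in 26 steps)

Working:
  start: mul(add(Z, SSSZ), add(SSZ, SZ))
  step 1: mul(SSSZ, add(SSZ, SZ))
  step 2: add(add(SSZ, SZ), mul(SSZ, add(SSZ, SZ)))
  step 3: add(S(add(SZ, SZ)), mul(SSZ, add(SSZ, SZ)))
  step 4: S(add(add(SZ, SZ), mul(SSZ, add(SSZ, SZ))))
  step 5: S(add(S(add(Z, SZ)), mul(SSZ, add(SSZ, SZ))))
  step 6: S(S(add(add(Z, SZ), mul(SSZ, add(SSZ, SZ)))))
  step 7: S(S(add(SZ, mul(SSZ, add(SSZ, SZ)))))
  step 8: S(S(S(add(Z, mul(SSZ, add(SSZ, SZ))))))
  step 9: S(S(S(mul(SSZ, add(SSZ, SZ)))))
  step 10: S(S(S(add(add(SSZ, SZ), mul(SZ, add(SSZ, SZ))))))
  step 11: S(S(S(add(S(add(SZ, SZ)), mul(SZ, add(SSZ, SZ))))))
  step 12: S(S(S(S(add(add(SZ, SZ), mul(SZ, add(SSZ, SZ)))))))
  step 13: S(S(S(S(add(S(add(Z, SZ)), mul(SZ, add(SSZ, SZ)))))))
  step 14: S(S(S(S(S(add(add(Z, SZ), mul(SZ, add(SSZ, SZ))))))))
  step 15: S(S(S(S(S(add(SZ, mul(SZ, add(SSZ, SZ))))))))
  step 16: S(S(S(S(S(S(add(Z, mul(SZ, add(SSZ, SZ)))))))))
  step 17: S(S(S(S(S(S(mul(SZ, add(SSZ, SZ))))))))
  step 18: S(S(S(S(S(S(add(add(SSZ, SZ), mul(Z, add(SSZ, SZ)))))))))
  step 19: S(S(S(S(S(S(add(S(add(SZ, SZ)), mul(Z, add(SSZ, SZ)))))))))
  step 20: S(S(S(S(S(S(S(add(add(SZ, SZ), mul(Z, add(SSZ, SZ))))))))))
  step 21: S(S(S(S(S(S(S(add(S(add(Z, SZ)), mul(Z, add(SSZ, SZ))))))))))
  step 22: S(S(S(S(S(S(S(S(add(add(Z, SZ), mul(Z, add(SSZ, SZ)))))))))))
  step 23: S(S(S(S(S(S(S(S(add(SZ, mul(Z, add(SSZ, SZ)))))))))))
  step 24: S(S(S(S(S(S(S(S(S(add(Z, mul(Z, add(SSZ, SZ))))))))))))
  step 25: S(S(S(S(S(S(S(S(S(mul(Z, add(SSZ, SZ)))))))))))
  step 26: S^9(Z)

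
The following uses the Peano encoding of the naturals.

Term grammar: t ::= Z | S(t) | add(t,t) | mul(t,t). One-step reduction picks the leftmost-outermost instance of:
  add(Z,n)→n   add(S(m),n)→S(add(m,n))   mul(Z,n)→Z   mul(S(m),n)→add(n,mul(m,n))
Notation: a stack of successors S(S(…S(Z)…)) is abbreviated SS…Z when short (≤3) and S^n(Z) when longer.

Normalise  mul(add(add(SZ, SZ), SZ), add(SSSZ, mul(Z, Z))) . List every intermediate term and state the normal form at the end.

Answer: normal form = S^9(Z)  (in 36 steps)

Derivation:
  start: mul(add(add(SZ, SZ), SZ), add(SSSZ, mul(Z, Z)))
  →1  mul(add(S(add(Z, SZ)), SZ), add(SSSZ, mul(Z, Z)))
  →2  mul(S(add(add(Z, SZ), SZ)), add(SSSZ, mul(Z, Z)))
  →3  add(add(SSSZ, mul(Z, Z)), mul(add(add(Z, SZ), SZ), add(SSSZ, mul(Z, Z))))
  →4  add(S(add(SSZ, mul(Z, Z))), mul(add(add(Z, SZ), SZ), add(SSSZ, mul(Z, Z))))
  →5  S(add(add(SSZ, mul(Z, Z)), mul(add(add(Z, SZ), SZ), add(SSSZ, mul(Z, Z)))))
  →6  S(add(S(add(SZ, mul(Z, Z))), mul(add(add(Z, SZ), SZ), add(SSSZ, mul(Z, Z)))))
  →7  S(S(add(add(SZ, mul(Z, Z)), mul(add(add(Z, SZ), SZ), add(SSSZ, mul(Z, Z))))))
  →8  S(S(add(S(add(Z, mul(Z, Z))), mul(add(add(Z, SZ), SZ), add(SSSZ, mul(Z, Z))))))
  →9  S(S(S(add(add(Z, mul(Z, Z)), mul(add(add(Z, SZ), SZ), add(SSSZ, mul(Z, Z)))))))
  →10  S(S(S(add(mul(Z, Z), mul(add(add(Z, SZ), SZ), add(SSSZ, mul(Z, Z)))))))
  →11  S(S(S(add(Z, mul(add(add(Z, SZ), SZ), add(SSSZ, mul(Z, Z)))))))
  →12  S(S(S(mul(add(add(Z, SZ), SZ), add(SSSZ, mul(Z, Z))))))
  →13  S(S(S(mul(add(SZ, SZ), add(SSSZ, mul(Z, Z))))))
  →14  S(S(S(mul(S(add(Z, SZ)), add(SSSZ, mul(Z, Z))))))
  →15  S(S(S(add(add(SSSZ, mul(Z, Z)), mul(add(Z, SZ), add(SSSZ, mul(Z, Z)))))))
  →16  S(S(S(add(S(add(SSZ, mul(Z, Z))), mul(add(Z, SZ), add(SSSZ, mul(Z, Z)))))))
  →17  S(S(S(S(add(add(SSZ, mul(Z, Z)), mul(add(Z, SZ), add(SSSZ, mul(Z, Z))))))))
  →18  S(S(S(S(add(S(add(SZ, mul(Z, Z))), mul(add(Z, SZ), add(SSSZ, mul(Z, Z))))))))
  →19  S(S(S(S(S(add(add(SZ, mul(Z, Z)), mul(add(Z, SZ), add(SSSZ, mul(Z, Z)))))))))
  →20  S(S(S(S(S(add(S(add(Z, mul(Z, Z))), mul(add(Z, SZ), add(SSSZ, mul(Z, Z)))))))))
  →21  S(S(S(S(S(S(add(add(Z, mul(Z, Z)), mul(add(Z, SZ), add(SSSZ, mul(Z, Z))))))))))
  →22  S(S(S(S(S(S(add(mul(Z, Z), mul(add(Z, SZ), add(SSSZ, mul(Z, Z))))))))))
  →23  S(S(S(S(S(S(add(Z, mul(add(Z, SZ), add(SSSZ, mul(Z, Z))))))))))
  →24  S(S(S(S(S(S(mul(add(Z, SZ), add(SSSZ, mul(Z, Z)))))))))
  →25  S(S(S(S(S(S(mul(SZ, add(SSSZ, mul(Z, Z)))))))))
  →26  S(S(S(S(S(S(add(add(SSSZ, mul(Z, Z)), mul(Z, add(SSSZ, mul(Z, Z))))))))))
  →27  S(S(S(S(S(S(add(S(add(SSZ, mul(Z, Z))), mul(Z, add(SSSZ, mul(Z, Z))))))))))
  →28  S(S(S(S(S(S(S(add(add(SSZ, mul(Z, Z)), mul(Z, add(SSSZ, mul(Z, Z)))))))))))
  →29  S(S(S(S(S(S(S(add(S(add(SZ, mul(Z, Z))), mul(Z, add(SSSZ, mul(Z, Z)))))))))))
  →30  S(S(S(S(S(S(S(S(add(add(SZ, mul(Z, Z)), mul(Z, add(SSSZ, mul(Z, Z))))))))))))
  →31  S(S(S(S(S(S(S(S(add(S(add(Z, mul(Z, Z))), mul(Z, add(SSSZ, mul(Z, Z))))))))))))
  →32  S(S(S(S(S(S(S(S(S(add(add(Z, mul(Z, Z)), mul(Z, add(SSSZ, mul(Z, Z)))))))))))))
  →33  S(S(S(S(S(S(S(S(S(add(mul(Z, Z), mul(Z, add(SSSZ, mul(Z, Z)))))))))))))
  →34  S(S(S(S(S(S(S(S(S(add(Z, mul(Z, add(SSSZ, mul(Z, Z)))))))))))))
  →35  S(S(S(S(S(S(S(S(S(mul(Z, add(SSSZ, mul(Z, Z))))))))))))
  →36  S^9(Z)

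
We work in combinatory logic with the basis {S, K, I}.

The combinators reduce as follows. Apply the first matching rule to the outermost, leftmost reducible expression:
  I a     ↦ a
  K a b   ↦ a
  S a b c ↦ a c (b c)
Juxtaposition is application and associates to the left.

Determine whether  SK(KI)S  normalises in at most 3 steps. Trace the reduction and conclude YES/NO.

  start: SK(KI)S
  step 1: KS(KIS)
  step 2: S

Answer: YES — reaches normal form S in 2 ≤ 3 steps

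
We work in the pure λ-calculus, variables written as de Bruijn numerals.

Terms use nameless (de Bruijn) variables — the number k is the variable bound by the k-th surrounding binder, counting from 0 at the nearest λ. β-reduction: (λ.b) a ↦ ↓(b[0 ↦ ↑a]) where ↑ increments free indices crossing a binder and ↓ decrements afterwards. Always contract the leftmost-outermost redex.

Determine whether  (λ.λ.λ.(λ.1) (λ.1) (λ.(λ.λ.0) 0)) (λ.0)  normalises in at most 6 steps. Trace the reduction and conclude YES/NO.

Answer: YES — reaches normal form λ.λ.0 (λ.λ.0) in 3 ≤ 6 steps

Reduction:
  start: (λ.λ.λ.(λ.1) (λ.1) (λ.(λ.λ.0) 0)) (λ.0)
  step 1: λ.λ.(λ.1) (λ.1) (λ.(λ.λ.0) 0)
  step 2: λ.λ.0 (λ.(λ.λ.0) 0)
  step 3: λ.λ.0 (λ.λ.0)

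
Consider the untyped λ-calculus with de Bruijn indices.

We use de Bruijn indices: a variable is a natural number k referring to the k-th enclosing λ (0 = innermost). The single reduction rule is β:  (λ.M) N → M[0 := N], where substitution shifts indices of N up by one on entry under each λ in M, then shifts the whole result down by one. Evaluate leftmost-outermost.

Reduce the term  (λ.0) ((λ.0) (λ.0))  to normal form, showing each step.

  start: (λ.0) ((λ.0) (λ.0))
  [1] (λ.0) (λ.0)
  [2] λ.0

Answer: normal form = λ.0  (in 2 steps)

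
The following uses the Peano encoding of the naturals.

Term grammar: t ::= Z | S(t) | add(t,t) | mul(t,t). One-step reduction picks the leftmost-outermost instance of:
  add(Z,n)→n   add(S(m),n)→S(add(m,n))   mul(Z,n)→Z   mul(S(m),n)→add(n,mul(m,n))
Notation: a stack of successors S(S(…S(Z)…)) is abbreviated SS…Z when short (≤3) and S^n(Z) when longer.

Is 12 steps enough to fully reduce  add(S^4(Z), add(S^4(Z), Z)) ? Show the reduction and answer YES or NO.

Answer: YES — reaches normal form S^8(Z) in 10 ≤ 12 steps

Working:
  start: add(S^4(Z), add(S^4(Z), Z))
  step 1: S(add(SSSZ, add(S^4(Z), Z)))
  step 2: S(S(add(SSZ, add(S^4(Z), Z))))
  step 3: S(S(S(add(SZ, add(S^4(Z), Z)))))
  step 4: S(S(S(S(add(Z, add(S^4(Z), Z))))))
  step 5: S(S(S(S(add(S^4(Z), Z)))))
  step 6: S(S(S(S(S(add(SSSZ, Z))))))
  step 7: S(S(S(S(S(S(add(SSZ, Z)))))))
  step 8: S(S(S(S(S(S(S(add(SZ, Z))))))))
  step 9: S(S(S(S(S(S(S(S(add(Z, Z)))))))))
  step 10: S^8(Z)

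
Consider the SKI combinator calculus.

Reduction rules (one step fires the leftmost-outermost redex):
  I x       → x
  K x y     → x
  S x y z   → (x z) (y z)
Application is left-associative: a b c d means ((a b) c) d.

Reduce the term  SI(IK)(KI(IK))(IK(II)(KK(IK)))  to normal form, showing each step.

Answer: normal form = I  (in 7 steps)

Working:
  start: SI(IK)(KI(IK))(IK(II)(KK(IK)))
  [1] I(KI(IK))(IK(KI(IK)))(IK(II)(KK(IK)))
  [2] KI(IK)(IK(KI(IK)))(IK(II)(KK(IK)))
  [3] I(IK(KI(IK)))(IK(II)(KK(IK)))
  [4] IK(KI(IK))(IK(II)(KK(IK)))
  [5] K(KI(IK))(IK(II)(KK(IK)))
  [6] KI(IK)
  [7] I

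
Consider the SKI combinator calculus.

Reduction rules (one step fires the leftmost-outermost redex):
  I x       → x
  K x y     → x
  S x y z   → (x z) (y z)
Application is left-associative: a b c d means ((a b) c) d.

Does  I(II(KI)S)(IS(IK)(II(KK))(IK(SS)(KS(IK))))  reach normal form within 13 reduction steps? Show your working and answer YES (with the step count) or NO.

Answer: YES — reaches normal form SS in 11 ≤ 13 steps

Reduction:
  start: I(II(KI)S)(IS(IK)(II(KK))(IK(SS)(KS(IK))))
  →1  II(KI)S(IS(IK)(II(KK))(IK(SS)(KS(IK))))
  →2  I(KI)S(IS(IK)(II(KK))(IK(SS)(KS(IK))))
  →3  KIS(IS(IK)(II(KK))(IK(SS)(KS(IK))))
  →4  I(IS(IK)(II(KK))(IK(SS)(KS(IK))))
  →5  IS(IK)(II(KK))(IK(SS)(KS(IK)))
  →6  S(IK)(II(KK))(IK(SS)(KS(IK)))
  →7  IK(IK(SS)(KS(IK)))(II(KK)(IK(SS)(KS(IK))))
  →8  K(IK(SS)(KS(IK)))(II(KK)(IK(SS)(KS(IK))))
  →9  IK(SS)(KS(IK))
  →10  K(SS)(KS(IK))
  →11  SS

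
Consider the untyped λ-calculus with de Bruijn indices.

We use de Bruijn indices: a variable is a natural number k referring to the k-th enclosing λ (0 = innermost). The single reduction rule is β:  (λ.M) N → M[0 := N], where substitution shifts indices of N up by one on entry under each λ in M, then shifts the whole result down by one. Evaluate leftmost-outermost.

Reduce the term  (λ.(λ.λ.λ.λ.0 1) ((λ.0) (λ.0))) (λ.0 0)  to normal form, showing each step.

Answer: normal form = λ.λ.λ.0 1  (in 2 steps)

Reduction:
  start: (λ.(λ.λ.λ.λ.0 1) ((λ.0) (λ.0))) (λ.0 0)
  step 1: (λ.λ.λ.λ.0 1) ((λ.0) (λ.0))
  step 2: λ.λ.λ.0 1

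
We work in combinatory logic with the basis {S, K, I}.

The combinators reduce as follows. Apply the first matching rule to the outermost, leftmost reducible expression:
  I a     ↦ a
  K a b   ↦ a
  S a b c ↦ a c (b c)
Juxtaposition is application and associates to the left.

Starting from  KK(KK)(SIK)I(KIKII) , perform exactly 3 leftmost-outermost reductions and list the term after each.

Answer: after 3 steps: I(KIKII)(K(KIKII))

Working:
  start: KK(KK)(SIK)I(KIKII)
  step 1: K(SIK)I(KIKII)
  step 2: SIK(KIKII)
  step 3: I(KIKII)(K(KIKII))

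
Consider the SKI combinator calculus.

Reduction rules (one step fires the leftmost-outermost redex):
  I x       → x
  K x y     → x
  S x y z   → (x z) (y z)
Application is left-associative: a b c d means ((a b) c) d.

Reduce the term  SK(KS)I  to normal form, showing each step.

Answer: normal form = I  (in 2 steps)

Derivation:
  start: SK(KS)I
  [1] KI(KSI)
  [2] I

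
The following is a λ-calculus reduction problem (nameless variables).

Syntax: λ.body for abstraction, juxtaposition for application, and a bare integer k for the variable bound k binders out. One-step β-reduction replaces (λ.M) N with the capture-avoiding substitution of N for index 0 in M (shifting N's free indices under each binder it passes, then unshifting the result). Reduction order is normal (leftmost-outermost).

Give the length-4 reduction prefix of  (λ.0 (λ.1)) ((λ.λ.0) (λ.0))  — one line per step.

  start: (λ.0 (λ.1)) ((λ.λ.0) (λ.0))
  →1  (λ.λ.0) (λ.0) (λ.(λ.λ.0) (λ.0))
  →2  (λ.0) (λ.(λ.λ.0) (λ.0))
  →3  λ.(λ.λ.0) (λ.0)
  →4  λ.λ.0

Answer: after 4 steps: λ.λ.0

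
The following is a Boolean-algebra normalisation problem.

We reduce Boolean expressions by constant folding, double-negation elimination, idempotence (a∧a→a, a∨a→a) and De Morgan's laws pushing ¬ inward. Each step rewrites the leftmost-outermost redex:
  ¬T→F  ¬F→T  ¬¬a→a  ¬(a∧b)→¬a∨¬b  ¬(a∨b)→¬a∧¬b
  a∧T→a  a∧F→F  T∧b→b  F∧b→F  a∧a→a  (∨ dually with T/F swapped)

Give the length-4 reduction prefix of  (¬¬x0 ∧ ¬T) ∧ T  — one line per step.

  start: (¬¬x0 ∧ ¬T) ∧ T
  step 1: ¬¬x0 ∧ ¬T
  step 2: x0 ∧ ¬T
  step 3: x0 ∧ F
  step 4: F

Answer: after 4 steps: F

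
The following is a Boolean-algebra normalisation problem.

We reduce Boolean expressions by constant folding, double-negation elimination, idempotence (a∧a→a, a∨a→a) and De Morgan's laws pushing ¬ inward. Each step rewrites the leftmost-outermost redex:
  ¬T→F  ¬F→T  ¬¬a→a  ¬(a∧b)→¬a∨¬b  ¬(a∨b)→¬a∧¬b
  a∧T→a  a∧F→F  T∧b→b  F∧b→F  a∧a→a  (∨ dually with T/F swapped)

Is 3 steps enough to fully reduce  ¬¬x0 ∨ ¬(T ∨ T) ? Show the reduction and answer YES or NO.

  start: ¬¬x0 ∨ ¬(T ∨ T)
  →1  x0 ∨ ¬(T ∨ T)
  →2  x0 ∨ (¬T ∧ ¬T)
  →3  x0 ∨ ¬T

Answer: NO — after 3 steps the term is x0 ∨ ¬T, not yet normal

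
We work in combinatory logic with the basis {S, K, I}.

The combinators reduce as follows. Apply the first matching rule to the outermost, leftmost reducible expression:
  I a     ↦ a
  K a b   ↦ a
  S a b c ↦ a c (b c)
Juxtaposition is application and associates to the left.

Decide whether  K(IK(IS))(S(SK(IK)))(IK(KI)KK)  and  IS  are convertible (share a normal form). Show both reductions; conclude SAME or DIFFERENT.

Term A:
  start: K(IK(IS))(S(SK(IK)))(IK(KI)KK)
  [1] IK(IS)(IK(KI)KK)
  [2] K(IS)(IK(KI)KK)
  [3] IS
  [4] S

Term B:
  start: IS
  [1] S

Answer: SAME — A ⇓ S, B ⇓ S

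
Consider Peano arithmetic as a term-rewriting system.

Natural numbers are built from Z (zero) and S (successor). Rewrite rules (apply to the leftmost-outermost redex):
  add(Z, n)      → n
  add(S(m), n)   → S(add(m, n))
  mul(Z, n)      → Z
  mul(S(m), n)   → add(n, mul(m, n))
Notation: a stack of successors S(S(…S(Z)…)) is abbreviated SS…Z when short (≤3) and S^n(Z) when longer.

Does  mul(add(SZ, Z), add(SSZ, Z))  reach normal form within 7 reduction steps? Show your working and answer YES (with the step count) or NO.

Answer: NO — after 7 steps the term is S(S(add(Z, mul(add(Z, Z), add(SSZ, Z))))), not yet normal

Working:
  start: mul(add(SZ, Z), add(SSZ, Z))
  [1] mul(S(add(Z, Z)), add(SSZ, Z))
  [2] add(add(SSZ, Z), mul(add(Z, Z), add(SSZ, Z)))
  [3] add(S(add(SZ, Z)), mul(add(Z, Z), add(SSZ, Z)))
  [4] S(add(add(SZ, Z), mul(add(Z, Z), add(SSZ, Z))))
  [5] S(add(S(add(Z, Z)), mul(add(Z, Z), add(SSZ, Z))))
  [6] S(S(add(add(Z, Z), mul(add(Z, Z), add(SSZ, Z)))))
  [7] S(S(add(Z, mul(add(Z, Z), add(SSZ, Z)))))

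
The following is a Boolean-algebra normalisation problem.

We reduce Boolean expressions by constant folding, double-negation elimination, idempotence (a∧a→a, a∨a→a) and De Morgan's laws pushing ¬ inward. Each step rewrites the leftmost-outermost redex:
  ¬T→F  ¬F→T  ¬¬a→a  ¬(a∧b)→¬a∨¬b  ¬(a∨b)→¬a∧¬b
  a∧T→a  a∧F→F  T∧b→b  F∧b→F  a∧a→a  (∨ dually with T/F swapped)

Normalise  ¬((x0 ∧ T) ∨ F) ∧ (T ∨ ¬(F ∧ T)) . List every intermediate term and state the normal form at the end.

Answer: normal form = ¬x0  (in 8 steps)

Reduction:
  start: ¬((x0 ∧ T) ∨ F) ∧ (T ∨ ¬(F ∧ T))
  step 1: (¬(x0 ∧ T) ∧ ¬F) ∧ (T ∨ ¬(F ∧ T))
  step 2: ((¬x0 ∨ ¬T) ∧ ¬F) ∧ (T ∨ ¬(F ∧ T))
  step 3: ((¬x0 ∨ F) ∧ ¬F) ∧ (T ∨ ¬(F ∧ T))
  step 4: (¬x0 ∧ ¬F) ∧ (T ∨ ¬(F ∧ T))
  step 5: (¬x0 ∧ T) ∧ (T ∨ ¬(F ∧ T))
  step 6: ¬x0 ∧ (T ∨ ¬(F ∧ T))
  step 7: ¬x0 ∧ T
  step 8: ¬x0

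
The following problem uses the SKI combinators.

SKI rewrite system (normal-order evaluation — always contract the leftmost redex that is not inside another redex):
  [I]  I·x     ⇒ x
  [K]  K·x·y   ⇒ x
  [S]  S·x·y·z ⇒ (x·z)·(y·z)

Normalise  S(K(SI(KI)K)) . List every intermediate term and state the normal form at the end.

Answer: normal form = S(K(KI))  (in 3 steps)

Derivation:
  start: S(K(SI(KI)K))
  [1] S(K(IK(KIK)))
  [2] S(K(K(KIK)))
  [3] S(K(KI))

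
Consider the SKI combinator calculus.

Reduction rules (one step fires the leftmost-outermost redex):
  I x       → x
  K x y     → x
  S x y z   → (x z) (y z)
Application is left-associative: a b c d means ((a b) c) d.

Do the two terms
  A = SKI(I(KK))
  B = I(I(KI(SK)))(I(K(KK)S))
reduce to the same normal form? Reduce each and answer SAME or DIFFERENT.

Answer: SAME — A ⇓ KK, B ⇓ KK

Working:
Term A:
  start: SKI(I(KK))
  →1  K(I(KK))(I(I(KK)))
  →2  I(KK)
  →3  KK

Term B:
  start: I(I(KI(SK)))(I(K(KK)S))
  →1  I(KI(SK))(I(K(KK)S))
  →2  KI(SK)(I(K(KK)S))
  →3  I(I(K(KK)S))
  →4  I(K(KK)S)
  →5  K(KK)S
  →6  KK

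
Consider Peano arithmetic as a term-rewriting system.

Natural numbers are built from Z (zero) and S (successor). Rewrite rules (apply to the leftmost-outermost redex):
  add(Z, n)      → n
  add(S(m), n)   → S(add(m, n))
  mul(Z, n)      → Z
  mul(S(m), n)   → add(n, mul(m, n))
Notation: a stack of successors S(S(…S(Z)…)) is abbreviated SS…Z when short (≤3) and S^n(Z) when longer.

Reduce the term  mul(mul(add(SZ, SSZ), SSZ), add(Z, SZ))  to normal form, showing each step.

  start: mul(mul(add(SZ, SSZ), SSZ), add(Z, SZ))
  [1] mul(mul(S(add(Z, SSZ)), SSZ), add(Z, SZ))
  [2] mul(add(SSZ, mul(add(Z, SSZ), SSZ)), add(Z, SZ))
  [3] mul(S(add(SZ, mul(add(Z, SSZ), SSZ))), add(Z, SZ))
  [4] add(add(Z, SZ), mul(add(SZ, mul(add(Z, SSZ), SSZ)), add(Z, SZ)))
  [5] add(SZ, mul(add(SZ, mul(add(Z, SSZ), SSZ)), add(Z, SZ)))
  [6] S(add(Z, mul(add(SZ, mul(add(Z, SSZ), SSZ)), add(Z, SZ))))
  [7] S(mul(add(SZ, mul(add(Z, SSZ), SSZ)), add(Z, SZ)))
  [8] S(mul(S(add(Z, mul(add(Z, SSZ), SSZ))), add(Z, SZ)))
  [9] S(add(add(Z, SZ), mul(add(Z, mul(add(Z, SSZ), SSZ)), add(Z, SZ))))
  [10] S(add(SZ, mul(add(Z, mul(add(Z, SSZ), SSZ)), add(Z, SZ))))
  [11] S(S(add(Z, mul(add(Z, mul(add(Z, SSZ), SSZ)), add(Z, SZ)))))
  [12] S(S(mul(add(Z, mul(add(Z, SSZ), SSZ)), add(Z, SZ))))
  [13] S(S(mul(mul(add(Z, SSZ), SSZ), add(Z, SZ))))
  [14] S(S(mul(mul(SSZ, SSZ), add(Z, SZ))))
  [15] S(S(mul(add(SSZ, mul(SZ, SSZ)), add(Z, SZ))))
  [16] S(S(mul(S(add(SZ, mul(SZ, SSZ))), add(Z, SZ))))
  [17] S(S(add(add(Z, SZ), mul(add(SZ, mul(SZ, SSZ)), add(Z, SZ)))))
  [18] S(S(add(SZ, mul(add(SZ, mul(SZ, SSZ)), add(Z, SZ)))))
  [19] S(S(S(add(Z, mul(add(SZ, mul(SZ, SSZ)), add(Z, SZ))))))
  [20] S(S(S(mul(add(SZ, mul(SZ, SSZ)), add(Z, SZ)))))
  [21] S(S(S(mul(S(add(Z, mul(SZ, SSZ))), add(Z, SZ)))))
  [22] S(S(S(add(add(Z, SZ), mul(add(Z, mul(SZ, SSZ)), add(Z, SZ))))))
  [23] S(S(S(add(SZ, mul(add(Z, mul(SZ, SSZ)), add(Z, SZ))))))
  [24] S(S(S(S(add(Z, mul(add(Z, mul(SZ, SSZ)), add(Z, SZ)))))))
  [25] S(S(S(S(mul(add(Z, mul(SZ, SSZ)), add(Z, SZ))))))
  [26] S(S(S(S(mul(mul(SZ, SSZ), add(Z, SZ))))))
  [27] S(S(S(S(mul(add(SSZ, mul(Z, SSZ)), add(Z, SZ))))))
  [28] S(S(S(S(mul(S(add(SZ, mul(Z, SSZ))), add(Z, SZ))))))
  [29] S(S(S(S(add(add(Z, SZ), mul(add(SZ, mul(Z, SSZ)), add(Z, SZ)))))))
  [30] S(S(S(S(add(SZ, mul(add(SZ, mul(Z, SSZ)), add(Z, SZ)))))))
  [31] S(S(S(S(S(add(Z, mul(add(SZ, mul(Z, SSZ)), add(Z, SZ))))))))
  [32] S(S(S(S(S(mul(add(SZ, mul(Z, SSZ)), add(Z, SZ)))))))
  [33] S(S(S(S(S(mul(S(add(Z, mul(Z, SSZ))), add(Z, SZ)))))))
  [34] S(S(S(S(S(add(add(Z, SZ), mul(add(Z, mul(Z, SSZ)), add(Z, SZ))))))))
  [35] S(S(S(S(S(add(SZ, mul(add(Z, mul(Z, SSZ)), add(Z, SZ))))))))
  [36] S(S(S(S(S(S(add(Z, mul(add(Z, mul(Z, SSZ)), add(Z, SZ)))))))))
  [37] S(S(S(S(S(S(mul(add(Z, mul(Z, SSZ)), add(Z, SZ))))))))
  [38] S(S(S(S(S(S(mul(mul(Z, SSZ), add(Z, SZ))))))))
  [39] S(S(S(S(S(S(mul(Z, add(Z, SZ))))))))
  [40] S^6(Z)

Answer: normal form = S^6(Z)  (in 40 steps)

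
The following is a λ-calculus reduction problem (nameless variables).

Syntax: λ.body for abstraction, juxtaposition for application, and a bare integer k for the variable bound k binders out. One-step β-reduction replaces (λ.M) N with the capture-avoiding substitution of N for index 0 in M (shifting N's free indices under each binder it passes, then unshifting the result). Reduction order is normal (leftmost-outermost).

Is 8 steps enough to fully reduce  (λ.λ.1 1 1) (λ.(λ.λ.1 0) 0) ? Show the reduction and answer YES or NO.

Answer: YES — reaches normal form λ.λ.λ.1 0 in 8 ≤ 8 steps

Derivation:
  start: (λ.λ.1 1 1) (λ.(λ.λ.1 0) 0)
  →1  λ.(λ.(λ.λ.1 0) 0) (λ.(λ.λ.1 0) 0) (λ.(λ.λ.1 0) 0)
  →2  λ.(λ.λ.1 0) (λ.(λ.λ.1 0) 0) (λ.(λ.λ.1 0) 0)
  →3  λ.(λ.(λ.(λ.λ.1 0) 0) 0) (λ.(λ.λ.1 0) 0)
  →4  λ.(λ.(λ.λ.1 0) 0) (λ.(λ.λ.1 0) 0)
  →5  λ.(λ.λ.1 0) (λ.(λ.λ.1 0) 0)
  →6  λ.λ.(λ.(λ.λ.1 0) 0) 0
  →7  λ.λ.(λ.λ.1 0) 0
  →8  λ.λ.λ.1 0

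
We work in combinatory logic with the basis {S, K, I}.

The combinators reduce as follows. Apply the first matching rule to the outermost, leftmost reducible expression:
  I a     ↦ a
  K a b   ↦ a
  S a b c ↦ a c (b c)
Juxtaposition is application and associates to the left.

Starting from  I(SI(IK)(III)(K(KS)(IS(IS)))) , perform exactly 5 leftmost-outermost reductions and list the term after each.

Answer: after 5 steps: I(IK(III))(K(KS)(IS(IS)))

Derivation:
  start: I(SI(IK)(III)(K(KS)(IS(IS))))
  →1  SI(IK)(III)(K(KS)(IS(IS)))
  →2  I(III)(IK(III))(K(KS)(IS(IS)))
  →3  III(IK(III))(K(KS)(IS(IS)))
  →4  II(IK(III))(K(KS)(IS(IS)))
  →5  I(IK(III))(K(KS)(IS(IS)))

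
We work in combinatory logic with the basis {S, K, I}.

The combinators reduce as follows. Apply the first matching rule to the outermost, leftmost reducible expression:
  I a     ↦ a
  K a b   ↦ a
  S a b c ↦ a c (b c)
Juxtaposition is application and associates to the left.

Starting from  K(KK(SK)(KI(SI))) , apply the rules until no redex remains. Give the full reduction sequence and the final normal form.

  start: K(KK(SK)(KI(SI)))
  [1] K(K(KI(SI)))
  [2] K(KI)

Answer: normal form = K(KI)  (in 2 steps)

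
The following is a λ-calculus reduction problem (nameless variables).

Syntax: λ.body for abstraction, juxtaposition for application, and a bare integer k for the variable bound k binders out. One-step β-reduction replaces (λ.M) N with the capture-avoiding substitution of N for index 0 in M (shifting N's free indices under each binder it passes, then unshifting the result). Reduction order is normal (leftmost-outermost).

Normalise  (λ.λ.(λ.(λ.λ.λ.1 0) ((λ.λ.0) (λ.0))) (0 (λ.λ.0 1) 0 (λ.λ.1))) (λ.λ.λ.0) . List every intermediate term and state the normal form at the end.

Answer: normal form = λ.λ.λ.1 0  (in 3 steps)

Reduction:
  start: (λ.λ.(λ.(λ.λ.λ.1 0) ((λ.λ.0) (λ.0))) (0 (λ.λ.0 1) 0 (λ.λ.1))) (λ.λ.λ.0)
  →1  λ.(λ.(λ.λ.λ.1 0) ((λ.λ.0) (λ.0))) (0 (λ.λ.0 1) 0 (λ.λ.1))
  →2  λ.(λ.λ.λ.1 0) ((λ.λ.0) (λ.0))
  →3  λ.λ.λ.1 0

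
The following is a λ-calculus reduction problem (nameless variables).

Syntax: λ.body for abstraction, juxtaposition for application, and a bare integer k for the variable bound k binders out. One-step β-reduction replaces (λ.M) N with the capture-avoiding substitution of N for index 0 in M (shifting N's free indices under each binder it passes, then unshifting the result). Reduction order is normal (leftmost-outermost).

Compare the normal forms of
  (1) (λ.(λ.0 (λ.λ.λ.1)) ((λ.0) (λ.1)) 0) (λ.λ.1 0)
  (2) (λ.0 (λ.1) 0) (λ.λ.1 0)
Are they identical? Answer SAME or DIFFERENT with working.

Term A:
  start: (λ.(λ.0 (λ.λ.λ.1)) ((λ.0) (λ.1)) 0) (λ.λ.1 0)
  step 1: (λ.0 (λ.λ.λ.1)) ((λ.0) (λ.λ.λ.1 0)) (λ.λ.1 0)
  step 2: (λ.0) (λ.λ.λ.1 0) (λ.λ.λ.1) (λ.λ.1 0)
  step 3: (λ.λ.λ.1 0) (λ.λ.λ.1) (λ.λ.1 0)
  step 4: (λ.λ.1 0) (λ.λ.1 0)
  step 5: λ.(λ.λ.1 0) 0
  step 6: λ.λ.1 0

Term B:
  start: (λ.0 (λ.1) 0) (λ.λ.1 0)
  step 1: (λ.λ.1 0) (λ.λ.λ.1 0) (λ.λ.1 0)
  step 2: (λ.(λ.λ.λ.1 0) 0) (λ.λ.1 0)
  step 3: (λ.λ.λ.1 0) (λ.λ.1 0)
  step 4: λ.λ.1 0

Answer: SAME — A ⇓ λ.λ.1 0, B ⇓ λ.λ.1 0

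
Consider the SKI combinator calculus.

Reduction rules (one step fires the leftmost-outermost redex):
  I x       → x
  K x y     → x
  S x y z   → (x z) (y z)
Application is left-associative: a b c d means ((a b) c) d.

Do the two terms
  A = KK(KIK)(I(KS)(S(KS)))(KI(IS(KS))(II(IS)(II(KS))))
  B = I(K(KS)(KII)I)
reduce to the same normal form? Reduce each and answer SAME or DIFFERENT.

Term A:
  start: KK(KIK)(I(KS)(S(KS)))(KI(IS(KS))(II(IS)(II(KS))))
  →1  K(I(KS)(S(KS)))(KI(IS(KS))(II(IS)(II(KS))))
  →2  I(KS)(S(KS))
  →3  KS(S(KS))
  →4  S

Term B:
  start: I(K(KS)(KII)I)
  →1  K(KS)(KII)I
  →2  KSI
  →3  S

Answer: SAME — A ⇓ S, B ⇓ S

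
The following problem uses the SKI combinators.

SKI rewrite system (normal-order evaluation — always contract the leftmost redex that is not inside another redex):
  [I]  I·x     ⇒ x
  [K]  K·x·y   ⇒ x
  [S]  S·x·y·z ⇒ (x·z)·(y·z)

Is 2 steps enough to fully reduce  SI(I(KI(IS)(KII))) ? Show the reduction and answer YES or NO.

Answer: NO — after 2 steps the term is SI(I(KII)), not yet normal

Working:
  start: SI(I(KI(IS)(KII)))
  step 1: SI(KI(IS)(KII))
  step 2: SI(I(KII))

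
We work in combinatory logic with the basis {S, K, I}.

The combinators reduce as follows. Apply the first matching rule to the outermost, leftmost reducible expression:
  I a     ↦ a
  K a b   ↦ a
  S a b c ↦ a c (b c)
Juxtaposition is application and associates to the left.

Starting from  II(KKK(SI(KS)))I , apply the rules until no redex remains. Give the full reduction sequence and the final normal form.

  start: II(KKK(SI(KS)))I
  →1  I(KKK(SI(KS)))I
  →2  KKK(SI(KS))I
  →3  K(SI(KS))I
  →4  SI(KS)

Answer: normal form = SI(KS)  (in 4 steps)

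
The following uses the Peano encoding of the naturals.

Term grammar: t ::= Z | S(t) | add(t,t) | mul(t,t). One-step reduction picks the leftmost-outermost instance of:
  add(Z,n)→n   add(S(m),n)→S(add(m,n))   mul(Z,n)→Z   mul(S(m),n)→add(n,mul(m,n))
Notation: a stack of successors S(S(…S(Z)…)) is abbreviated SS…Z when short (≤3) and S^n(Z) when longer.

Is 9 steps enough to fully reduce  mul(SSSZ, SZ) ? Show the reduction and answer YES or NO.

  start: mul(SSSZ, SZ)
  step 1: add(SZ, mul(SSZ, SZ))
  step 2: S(add(Z, mul(SSZ, SZ)))
  step 3: S(mul(SSZ, SZ))
  step 4: S(add(SZ, mul(SZ, SZ)))
  step 5: S(S(add(Z, mul(SZ, SZ))))
  step 6: S(S(mul(SZ, SZ)))
  step 7: S(S(add(SZ, mul(Z, SZ))))
  step 8: S(S(S(add(Z, mul(Z, SZ)))))
  step 9: S(S(S(mul(Z, SZ))))

Answer: NO — after 9 steps the term is S(S(S(mul(Z, SZ)))), not yet normal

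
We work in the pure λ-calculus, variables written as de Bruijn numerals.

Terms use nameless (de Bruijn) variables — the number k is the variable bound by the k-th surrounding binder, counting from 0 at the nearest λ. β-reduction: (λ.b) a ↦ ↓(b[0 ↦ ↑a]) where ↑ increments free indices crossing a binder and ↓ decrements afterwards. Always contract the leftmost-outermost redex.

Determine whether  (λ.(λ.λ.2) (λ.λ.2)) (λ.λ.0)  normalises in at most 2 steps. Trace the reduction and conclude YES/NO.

Answer: YES — reaches normal form λ.λ.λ.0 in 2 ≤ 2 steps

Working:
  start: (λ.(λ.λ.2) (λ.λ.2)) (λ.λ.0)
  [1] (λ.λ.λ.λ.0) (λ.λ.λ.λ.0)
  [2] λ.λ.λ.0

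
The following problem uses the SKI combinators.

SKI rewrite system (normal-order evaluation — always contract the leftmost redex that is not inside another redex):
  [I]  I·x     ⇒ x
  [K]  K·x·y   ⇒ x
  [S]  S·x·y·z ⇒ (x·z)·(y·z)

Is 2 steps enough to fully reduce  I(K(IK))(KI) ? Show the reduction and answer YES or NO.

Answer: NO — after 2 steps the term is IK, not yet normal

Derivation:
  start: I(K(IK))(KI)
  step 1: K(IK)(KI)
  step 2: IK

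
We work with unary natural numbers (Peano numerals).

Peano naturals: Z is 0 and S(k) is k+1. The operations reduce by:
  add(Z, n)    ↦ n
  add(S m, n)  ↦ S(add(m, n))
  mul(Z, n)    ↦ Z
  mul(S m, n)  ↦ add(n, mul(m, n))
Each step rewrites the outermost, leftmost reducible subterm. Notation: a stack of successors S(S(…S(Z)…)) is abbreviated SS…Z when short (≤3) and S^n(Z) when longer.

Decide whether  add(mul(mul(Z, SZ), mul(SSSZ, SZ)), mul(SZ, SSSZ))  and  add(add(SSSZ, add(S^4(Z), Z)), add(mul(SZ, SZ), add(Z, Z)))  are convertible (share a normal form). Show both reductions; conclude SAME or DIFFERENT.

Answer: DIFFERENT — A ⇓ SSSZ, B ⇓ S^8(Z)

Derivation:
Term A:
  start: add(mul(mul(Z, SZ), mul(SSSZ, SZ)), mul(SZ, SSSZ))
  [1] add(mul(Z, mul(SSSZ, SZ)), mul(SZ, SSSZ))
  [2] add(Z, mul(SZ, SSSZ))
  [3] mul(SZ, SSSZ)
  [4] add(SSSZ, mul(Z, SSSZ))
  [5] S(add(SSZ, mul(Z, SSSZ)))
  [6] S(S(add(SZ, mul(Z, SSSZ))))
  [7] S(S(S(add(Z, mul(Z, SSSZ)))))
  [8] S(S(S(mul(Z, SSSZ))))
  [9] SSSZ

Term B:
  start: add(add(SSSZ, add(S^4(Z), Z)), add(mul(SZ, SZ), add(Z, Z)))
  [1] add(S(add(SSZ, add(S^4(Z), Z))), add(mul(SZ, SZ), add(Z, Z)))
  [2] S(add(add(SSZ, add(S^4(Z), Z)), add(mul(SZ, SZ), add(Z, Z))))
  [3] S(add(S(add(SZ, add(S^4(Z), Z))), add(mul(SZ, SZ), add(Z, Z))))
  [4] S(S(add(add(SZ, add(S^4(Z), Z)), add(mul(SZ, SZ), add(Z, Z)))))
  [5] S(S(add(S(add(Z, add(S^4(Z), Z))), add(mul(SZ, SZ), add(Z, Z)))))
  [6] S(S(S(add(add(Z, add(S^4(Z), Z)), add(mul(SZ, SZ), add(Z, Z))))))
  [7] S(S(S(add(add(S^4(Z), Z), add(mul(SZ, SZ), add(Z, Z))))))
  [8] S(S(S(add(S(add(SSSZ, Z)), add(mul(SZ, SZ), add(Z, Z))))))
  [9] S(S(S(S(add(add(SSSZ, Z), add(mul(SZ, SZ), add(Z, Z)))))))
  [10] S(S(S(S(add(S(add(SSZ, Z)), add(mul(SZ, SZ), add(Z, Z)))))))
  [11] S(S(S(S(S(add(add(SSZ, Z), add(mul(SZ, SZ), add(Z, Z))))))))
  [12] S(S(S(S(S(add(S(add(SZ, Z)), add(mul(SZ, SZ), add(Z, Z))))))))
  [13] S(S(S(S(S(S(add(add(SZ, Z), add(mul(SZ, SZ), add(Z, Z)))))))))
  [14] S(S(S(S(S(S(add(S(add(Z, Z)), add(mul(SZ, SZ), add(Z, Z)))))))))
  [15] S(S(S(S(S(S(S(add(add(Z, Z), add(mul(SZ, SZ), add(Z, Z))))))))))
  [16] S(S(S(S(S(S(S(add(Z, add(mul(SZ, SZ), add(Z, Z))))))))))
  [17] S(S(S(S(S(S(S(add(mul(SZ, SZ), add(Z, Z)))))))))
  [18] S(S(S(S(S(S(S(add(add(SZ, mul(Z, SZ)), add(Z, Z)))))))))
  [19] S(S(S(S(S(S(S(add(S(add(Z, mul(Z, SZ))), add(Z, Z)))))))))
  [20] S(S(S(S(S(S(S(S(add(add(Z, mul(Z, SZ)), add(Z, Z))))))))))
  [21] S(S(S(S(S(S(S(S(add(mul(Z, SZ), add(Z, Z))))))))))
  [22] S(S(S(S(S(S(S(S(add(Z, add(Z, Z))))))))))
  [23] S(S(S(S(S(S(S(S(add(Z, Z)))))))))
  [24] S^8(Z)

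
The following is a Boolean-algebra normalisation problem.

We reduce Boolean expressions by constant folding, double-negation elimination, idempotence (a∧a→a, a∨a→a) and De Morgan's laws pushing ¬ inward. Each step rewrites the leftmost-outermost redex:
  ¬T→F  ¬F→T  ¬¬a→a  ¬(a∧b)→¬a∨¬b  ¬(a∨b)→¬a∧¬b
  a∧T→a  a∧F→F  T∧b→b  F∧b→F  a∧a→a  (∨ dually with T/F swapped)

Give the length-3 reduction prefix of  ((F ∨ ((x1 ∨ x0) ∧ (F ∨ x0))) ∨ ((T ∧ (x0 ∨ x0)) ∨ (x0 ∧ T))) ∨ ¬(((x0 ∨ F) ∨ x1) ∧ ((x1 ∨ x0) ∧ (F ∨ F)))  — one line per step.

  start: ((F ∨ ((x1 ∨ x0) ∧ (F ∨ x0))) ∨ ((T ∧ (x0 ∨ x0)) ∨ (x0 ∧ T))) ∨ ¬(((x0 ∨ F) ∨ x1) ∧ ((x1 ∨ x0) ∧ (F ∨ F)))
  [1] (((x1 ∨ x0) ∧ (F ∨ x0)) ∨ ((T ∧ (x0 ∨ x0)) ∨ (x0 ∧ T))) ∨ ¬(((x0 ∨ F) ∨ x1) ∧ ((x1 ∨ x0) ∧ (F ∨ F)))
  [2] (((x1 ∨ x0) ∧ x0) ∨ ((T ∧ (x0 ∨ x0)) ∨ (x0 ∧ T))) ∨ ¬(((x0 ∨ F) ∨ x1) ∧ ((x1 ∨ x0) ∧ (F ∨ F)))
  [3] (((x1 ∨ x0) ∧ x0) ∨ ((x0 ∨ x0) ∨ (x0 ∧ T))) ∨ ¬(((x0 ∨ F) ∨ x1) ∧ ((x1 ∨ x0) ∧ (F ∨ F)))

Answer: after 3 steps: (((x1 ∨ x0) ∧ x0) ∨ ((x0 ∨ x0) ∨ (x0 ∧ T))) ∨ ¬(((x0 ∨ F) ∨ x1) ∧ ((x1 ∨ x0) ∧ (F ∨ F)))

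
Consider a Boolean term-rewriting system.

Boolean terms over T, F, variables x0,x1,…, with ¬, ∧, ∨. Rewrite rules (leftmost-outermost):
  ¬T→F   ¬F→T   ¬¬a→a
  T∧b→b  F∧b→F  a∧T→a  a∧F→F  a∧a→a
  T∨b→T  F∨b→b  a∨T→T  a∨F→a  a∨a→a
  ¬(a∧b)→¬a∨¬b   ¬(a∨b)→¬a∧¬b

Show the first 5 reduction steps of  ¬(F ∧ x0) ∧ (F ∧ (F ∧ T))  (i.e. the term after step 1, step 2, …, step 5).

Answer: after 5 steps: F

Reduction:
  start: ¬(F ∧ x0) ∧ (F ∧ (F ∧ T))
  →1  (¬F ∨ ¬x0) ∧ (F ∧ (F ∧ T))
  →2  (T ∨ ¬x0) ∧ (F ∧ (F ∧ T))
  →3  T ∧ (F ∧ (F ∧ T))
  →4  F ∧ (F ∧ T)
  →5  F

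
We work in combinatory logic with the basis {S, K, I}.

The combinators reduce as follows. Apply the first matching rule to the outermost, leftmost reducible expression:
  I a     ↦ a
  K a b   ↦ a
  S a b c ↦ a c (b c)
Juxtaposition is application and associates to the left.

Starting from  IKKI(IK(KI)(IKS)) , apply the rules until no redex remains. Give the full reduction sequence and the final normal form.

  start: IKKI(IK(KI)(IKS))
  step 1: KKI(IK(KI)(IKS))
  step 2: K(IK(KI)(IKS))
  step 3: K(K(KI)(IKS))
  step 4: K(KI)

Answer: normal form = K(KI)  (in 4 steps)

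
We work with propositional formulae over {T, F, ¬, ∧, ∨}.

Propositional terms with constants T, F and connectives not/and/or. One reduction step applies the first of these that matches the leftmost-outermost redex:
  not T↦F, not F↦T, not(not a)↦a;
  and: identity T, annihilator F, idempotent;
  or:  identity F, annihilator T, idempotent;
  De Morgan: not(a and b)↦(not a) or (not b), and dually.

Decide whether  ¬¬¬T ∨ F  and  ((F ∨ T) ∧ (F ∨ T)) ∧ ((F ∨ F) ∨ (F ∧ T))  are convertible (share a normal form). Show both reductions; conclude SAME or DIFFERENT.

Term A:
  start: ¬¬¬T ∨ F
  →1  ¬¬¬T
  →2  ¬T
  →3  F

Term B:
  start: ((F ∨ T) ∧ (F ∨ T)) ∧ ((F ∨ F) ∨ (F ∧ T))
  →1  (F ∨ T) ∧ ((F ∨ F) ∨ (F ∧ T))
  →2  T ∧ ((F ∨ F) ∨ (F ∧ T))
  →3  (F ∨ F) ∨ (F ∧ T)
  →4  F ∨ (F ∧ T)
  →5  F ∧ T
  →6  F

Answer: SAME — A ⇓ F, B ⇓ F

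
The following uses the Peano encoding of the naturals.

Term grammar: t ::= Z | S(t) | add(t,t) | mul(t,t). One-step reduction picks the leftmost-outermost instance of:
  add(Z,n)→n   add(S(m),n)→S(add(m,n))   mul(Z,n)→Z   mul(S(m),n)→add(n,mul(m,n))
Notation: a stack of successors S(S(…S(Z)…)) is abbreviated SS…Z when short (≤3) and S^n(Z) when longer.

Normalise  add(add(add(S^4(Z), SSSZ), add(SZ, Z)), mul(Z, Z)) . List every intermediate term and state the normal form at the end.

Answer: normal form = S^8(Z)  (in 25 steps)

Reduction:
  start: add(add(add(S^4(Z), SSSZ), add(SZ, Z)), mul(Z, Z))
  step 1: add(add(S(add(SSSZ, SSSZ)), add(SZ, Z)), mul(Z, Z))
  step 2: add(S(add(add(SSSZ, SSSZ), add(SZ, Z))), mul(Z, Z))
  step 3: S(add(add(add(SSSZ, SSSZ), add(SZ, Z)), mul(Z, Z)))
  step 4: S(add(add(S(add(SSZ, SSSZ)), add(SZ, Z)), mul(Z, Z)))
  step 5: S(add(S(add(add(SSZ, SSSZ), add(SZ, Z))), mul(Z, Z)))
  step 6: S(S(add(add(add(SSZ, SSSZ), add(SZ, Z)), mul(Z, Z))))
  step 7: S(S(add(add(S(add(SZ, SSSZ)), add(SZ, Z)), mul(Z, Z))))
  step 8: S(S(add(S(add(add(SZ, SSSZ), add(SZ, Z))), mul(Z, Z))))
  step 9: S(S(S(add(add(add(SZ, SSSZ), add(SZ, Z)), mul(Z, Z)))))
  step 10: S(S(S(add(add(S(add(Z, SSSZ)), add(SZ, Z)), mul(Z, Z)))))
  step 11: S(S(S(add(S(add(add(Z, SSSZ), add(SZ, Z))), mul(Z, Z)))))
  step 12: S(S(S(S(add(add(add(Z, SSSZ), add(SZ, Z)), mul(Z, Z))))))
  step 13: S(S(S(S(add(add(SSSZ, add(SZ, Z)), mul(Z, Z))))))
  step 14: S(S(S(S(add(S(add(SSZ, add(SZ, Z))), mul(Z, Z))))))
  step 15: S(S(S(S(S(add(add(SSZ, add(SZ, Z)), mul(Z, Z)))))))
  step 16: S(S(S(S(S(add(S(add(SZ, add(SZ, Z))), mul(Z, Z)))))))
  step 17: S(S(S(S(S(S(add(add(SZ, add(SZ, Z)), mul(Z, Z))))))))
  step 18: S(S(S(S(S(S(add(S(add(Z, add(SZ, Z))), mul(Z, Z))))))))
  step 19: S(S(S(S(S(S(S(add(add(Z, add(SZ, Z)), mul(Z, Z)))))))))
  step 20: S(S(S(S(S(S(S(add(add(SZ, Z), mul(Z, Z)))))))))
  step 21: S(S(S(S(S(S(S(add(S(add(Z, Z)), mul(Z, Z)))))))))
  step 22: S(S(S(S(S(S(S(S(add(add(Z, Z), mul(Z, Z))))))))))
  step 23: S(S(S(S(S(S(S(S(add(Z, mul(Z, Z))))))))))
  step 24: S(S(S(S(S(S(S(S(mul(Z, Z)))))))))
  step 25: S^8(Z)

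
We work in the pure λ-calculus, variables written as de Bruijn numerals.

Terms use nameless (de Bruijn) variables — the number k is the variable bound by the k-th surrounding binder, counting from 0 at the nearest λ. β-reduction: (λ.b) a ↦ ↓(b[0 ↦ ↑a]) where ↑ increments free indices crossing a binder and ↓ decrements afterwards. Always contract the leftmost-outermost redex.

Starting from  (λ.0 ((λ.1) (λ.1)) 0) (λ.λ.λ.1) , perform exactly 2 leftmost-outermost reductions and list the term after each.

Answer: after 2 steps: (λ.λ.1) (λ.λ.λ.1)

Reduction:
  start: (λ.0 ((λ.1) (λ.1)) 0) (λ.λ.λ.1)
  [1] (λ.λ.λ.1) ((λ.λ.λ.λ.1) (λ.λ.λ.λ.1)) (λ.λ.λ.1)
  [2] (λ.λ.1) (λ.λ.λ.1)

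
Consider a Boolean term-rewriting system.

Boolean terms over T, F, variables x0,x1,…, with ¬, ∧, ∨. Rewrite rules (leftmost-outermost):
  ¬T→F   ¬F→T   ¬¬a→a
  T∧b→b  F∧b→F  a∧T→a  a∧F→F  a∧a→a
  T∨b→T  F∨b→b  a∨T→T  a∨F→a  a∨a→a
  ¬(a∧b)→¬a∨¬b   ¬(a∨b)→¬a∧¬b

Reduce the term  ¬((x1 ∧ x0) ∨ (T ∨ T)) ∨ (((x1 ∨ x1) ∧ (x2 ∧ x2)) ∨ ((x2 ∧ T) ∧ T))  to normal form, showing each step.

Answer: normal form = (x1 ∧ x2) ∨ x2  (in 11 steps)

Working:
  start: ¬((x1 ∧ x0) ∨ (T ∨ T)) ∨ (((x1 ∨ x1) ∧ (x2 ∧ x2)) ∨ ((x2 ∧ T) ∧ T))
  step 1: (¬(x1 ∧ x0) ∧ ¬(T ∨ T)) ∨ (((x1 ∨ x1) ∧ (x2 ∧ x2)) ∨ ((x2 ∧ T) ∧ T))
  step 2: ((¬x1 ∨ ¬x0) ∧ ¬(T ∨ T)) ∨ (((x1 ∨ x1) ∧ (x2 ∧ x2)) ∨ ((x2 ∧ T) ∧ T))
  step 3: ((¬x1 ∨ ¬x0) ∧ (¬T ∧ ¬T)) ∨ (((x1 ∨ x1) ∧ (x2 ∧ x2)) ∨ ((x2 ∧ T) ∧ T))
  step 4: ((¬x1 ∨ ¬x0) ∧ ¬T) ∨ (((x1 ∨ x1) ∧ (x2 ∧ x2)) ∨ ((x2 ∧ T) ∧ T))
  step 5: ((¬x1 ∨ ¬x0) ∧ F) ∨ (((x1 ∨ x1) ∧ (x2 ∧ x2)) ∨ ((x2 ∧ T) ∧ T))
  step 6: F ∨ (((x1 ∨ x1) ∧ (x2 ∧ x2)) ∨ ((x2 ∧ T) ∧ T))
  step 7: ((x1 ∨ x1) ∧ (x2 ∧ x2)) ∨ ((x2 ∧ T) ∧ T)
  step 8: (x1 ∧ (x2 ∧ x2)) ∨ ((x2 ∧ T) ∧ T)
  step 9: (x1 ∧ x2) ∨ ((x2 ∧ T) ∧ T)
  step 10: (x1 ∧ x2) ∨ (x2 ∧ T)
  step 11: (x1 ∧ x2) ∨ x2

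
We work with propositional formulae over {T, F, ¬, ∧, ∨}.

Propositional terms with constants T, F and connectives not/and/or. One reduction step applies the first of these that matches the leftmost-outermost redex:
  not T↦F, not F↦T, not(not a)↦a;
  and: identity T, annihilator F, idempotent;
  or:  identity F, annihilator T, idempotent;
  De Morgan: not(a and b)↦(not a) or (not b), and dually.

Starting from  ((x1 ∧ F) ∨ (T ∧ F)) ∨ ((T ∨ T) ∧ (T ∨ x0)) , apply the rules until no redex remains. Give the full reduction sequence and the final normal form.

Answer: normal form = T  (in 7 steps)

Derivation:
  start: ((x1 ∧ F) ∨ (T ∧ F)) ∨ ((T ∨ T) ∧ (T ∨ x0))
  →1  (F ∨ (T ∧ F)) ∨ ((T ∨ T) ∧ (T ∨ x0))
  →2  (T ∧ F) ∨ ((T ∨ T) ∧ (T ∨ x0))
  →3  F ∨ ((T ∨ T) ∧ (T ∨ x0))
  →4  (T ∨ T) ∧ (T ∨ x0)
  →5  T ∧ (T ∨ x0)
  →6  T ∨ x0
  →7  T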